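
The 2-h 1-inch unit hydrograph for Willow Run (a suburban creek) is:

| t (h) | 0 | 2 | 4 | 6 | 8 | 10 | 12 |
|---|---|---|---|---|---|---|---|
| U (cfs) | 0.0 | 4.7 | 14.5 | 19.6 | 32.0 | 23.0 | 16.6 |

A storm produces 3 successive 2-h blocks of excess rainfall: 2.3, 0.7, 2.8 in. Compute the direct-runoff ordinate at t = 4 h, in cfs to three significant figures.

Q ≈ 36.6 cfs

By discrete convolution, Q_j = Σ (P_i / 1 in) · U_{j−i}.
At t = 4 h (j=2): Q = (2.3/1)·14.5 + (0.7/1)·4.7 + (2.8/1)·0.0 = 36.6 cfs.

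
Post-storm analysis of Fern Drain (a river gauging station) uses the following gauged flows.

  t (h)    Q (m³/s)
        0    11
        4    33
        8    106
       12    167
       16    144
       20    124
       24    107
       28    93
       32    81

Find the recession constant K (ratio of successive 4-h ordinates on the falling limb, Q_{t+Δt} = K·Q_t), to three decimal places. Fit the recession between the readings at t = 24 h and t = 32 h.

Using the recession-limb readings at t = 24 h and t = 32 h: Q falls from 107 to 81 m³/s over 2 intervals.
K = (Q₂/Q₁)^(1/2) = (81/107)^(1/2) = 0.870.

K ≈ 0.870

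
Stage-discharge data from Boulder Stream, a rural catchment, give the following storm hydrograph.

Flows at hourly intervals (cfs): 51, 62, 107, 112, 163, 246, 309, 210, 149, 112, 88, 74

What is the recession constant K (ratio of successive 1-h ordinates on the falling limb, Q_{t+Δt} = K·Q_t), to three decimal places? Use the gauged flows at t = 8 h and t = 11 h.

K ≈ 0.792

Using the recession-limb readings at t = 8 h and t = 11 h: Q falls from 149 to 74 cfs over 3 intervals.
K = (Q₂/Q₁)^(1/3) = (74/149)^(1/3) = 0.792.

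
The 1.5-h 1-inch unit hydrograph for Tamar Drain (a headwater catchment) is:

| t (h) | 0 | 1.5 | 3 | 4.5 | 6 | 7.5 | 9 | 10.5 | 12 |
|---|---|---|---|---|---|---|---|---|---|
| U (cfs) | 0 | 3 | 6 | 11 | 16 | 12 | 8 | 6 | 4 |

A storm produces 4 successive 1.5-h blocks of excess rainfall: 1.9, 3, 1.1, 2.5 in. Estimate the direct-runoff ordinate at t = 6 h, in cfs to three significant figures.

Q ≈ 77.5 cfs

By discrete convolution, Q_j = Σ (P_i / 1 in) · U_{j−i}.
At t = 6 h (j=4): Q = (1.9/1)·16 + (3/1)·11 + (1.1/1)·6 + (2.5/1)·3 = 77.5 cfs.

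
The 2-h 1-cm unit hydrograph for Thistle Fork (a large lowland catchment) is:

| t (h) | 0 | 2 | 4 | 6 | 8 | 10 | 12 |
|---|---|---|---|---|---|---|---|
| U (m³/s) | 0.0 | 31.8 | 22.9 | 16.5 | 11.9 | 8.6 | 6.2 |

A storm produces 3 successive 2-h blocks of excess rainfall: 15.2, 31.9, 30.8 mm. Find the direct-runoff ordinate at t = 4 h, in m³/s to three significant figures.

Q ≈ 136 m³/s

By discrete convolution, Q_j = Σ (P_i / 10 mm) · U_{j−i}.
At t = 4 h (j=2): Q = (15.2/10)·22.9 + (31.9/10)·31.8 + (30.8/10)·0.0 = 136 m³/s.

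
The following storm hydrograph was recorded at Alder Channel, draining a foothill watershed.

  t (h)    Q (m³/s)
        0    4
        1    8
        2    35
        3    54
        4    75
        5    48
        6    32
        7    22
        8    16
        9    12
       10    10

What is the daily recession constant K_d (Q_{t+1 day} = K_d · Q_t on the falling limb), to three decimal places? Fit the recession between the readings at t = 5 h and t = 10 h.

Between t = 5 h and t = 10 h the flow falls from 48 to 10 m³/s over 5×1 h = 5 h.
Per-interval ratio K = (10/48)^(1/5) = 0.7307; K_d = K^(24/1) = 0.001.

K_d ≈ 0.001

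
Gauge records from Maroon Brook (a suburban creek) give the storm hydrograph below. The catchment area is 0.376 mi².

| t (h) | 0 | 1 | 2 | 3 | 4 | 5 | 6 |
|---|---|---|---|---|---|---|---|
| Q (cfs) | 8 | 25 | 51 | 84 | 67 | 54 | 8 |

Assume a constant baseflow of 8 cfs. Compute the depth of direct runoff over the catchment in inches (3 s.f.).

Direct runoff: 0.0, 17.0, 43.0, 76.0, 59.0, 46.0, 0.0 cfs; ΣQ_DR = 241.0 cfs.
V = ΣQ_DR · Δt = 241.0 × 3600 s = 8.676 × 10^5 ft³.
Over A = 0.376 mi², depth = V / A = 0.993 in.

d ≈ 0.993 in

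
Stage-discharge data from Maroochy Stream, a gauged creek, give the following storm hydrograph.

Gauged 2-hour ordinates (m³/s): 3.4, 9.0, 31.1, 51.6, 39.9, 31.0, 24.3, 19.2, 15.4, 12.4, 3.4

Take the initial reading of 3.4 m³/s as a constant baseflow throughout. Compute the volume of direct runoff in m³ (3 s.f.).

Direct-runoff ordinates (Q − Q_b): 0.0, 5.6, 27.7, 48.2, 36.5, 27.6, 20.9, 15.8, 12.0, 9.0, 0.0 m³/s.
ΣQ_DR = 203.3 m³/s.
With Δt = 2 h = 7200 s, V = ΣQ_DR · Δt = 203.3 × 7200 = 1.46 × 10^6 m³.

V ≈ 1.46 × 10^6 m³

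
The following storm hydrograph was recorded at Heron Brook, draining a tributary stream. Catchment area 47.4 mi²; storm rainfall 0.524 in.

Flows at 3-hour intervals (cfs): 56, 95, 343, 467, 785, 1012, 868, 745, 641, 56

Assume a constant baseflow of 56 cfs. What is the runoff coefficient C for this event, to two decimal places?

C ≈ 0.84

ΣQ_DR = 4508 cfs; V = ΣQ_DR·Δt = 4.869 × 10^7 ft³.
Runoff depth d = V / A = 0.4421 in.
C = d / P = 0.4421 / 0.524 = 0.84.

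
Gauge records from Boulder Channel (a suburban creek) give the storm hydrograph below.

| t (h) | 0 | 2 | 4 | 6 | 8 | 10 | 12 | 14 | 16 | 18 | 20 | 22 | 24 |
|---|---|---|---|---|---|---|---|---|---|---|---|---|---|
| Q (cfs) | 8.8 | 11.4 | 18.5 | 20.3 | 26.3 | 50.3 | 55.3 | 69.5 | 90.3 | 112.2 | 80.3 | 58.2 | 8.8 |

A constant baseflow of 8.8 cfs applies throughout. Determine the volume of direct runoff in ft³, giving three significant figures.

Direct-runoff ordinates (Q − Q_b): 0.0, 2.6, 9.7, 11.5, 17.5, 41.5, 46.5, 60.7, 81.5, 103.4, 71.5, 49.4, 0.0 cfs.
ΣQ_DR = 495.8 cfs.
With Δt = 2 h = 7200 s, V = ΣQ_DR · Δt = 495.8 × 7200 = 3.57 × 10^6 ft³.

V ≈ 3.57 × 10^6 ft³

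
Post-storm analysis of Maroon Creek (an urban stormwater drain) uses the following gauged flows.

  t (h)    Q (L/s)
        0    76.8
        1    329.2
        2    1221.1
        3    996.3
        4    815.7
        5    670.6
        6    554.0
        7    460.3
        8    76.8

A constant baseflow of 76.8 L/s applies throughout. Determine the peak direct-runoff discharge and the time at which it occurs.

Subtracting baseflow gives direct-runoff ordinates: 0.0, 252.4, 1144.3, 919.5, 738.9, 593.8, 477.2, 383.5, 0.0 L/s.
The maximum is 1144.3 L/s, occurring at the reading for t = 2 h.

Q_p = 1144.3 L/s at t = 2 h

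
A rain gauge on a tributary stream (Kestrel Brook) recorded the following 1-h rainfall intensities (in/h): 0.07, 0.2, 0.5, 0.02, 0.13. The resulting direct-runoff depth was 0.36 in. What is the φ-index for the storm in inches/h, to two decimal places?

φ ≈ 0.17 in/h

Only the 2 blocks with intensity above φ contribute runoff: 0.2, 0.5 in/h.
Σ(I−φ)·Δt = d  ⇒  (0.2+0.5 − 2φ)·1 = 0.36
φ = (0.7000 − 0.36/1) / 2 = 0.17 in/h.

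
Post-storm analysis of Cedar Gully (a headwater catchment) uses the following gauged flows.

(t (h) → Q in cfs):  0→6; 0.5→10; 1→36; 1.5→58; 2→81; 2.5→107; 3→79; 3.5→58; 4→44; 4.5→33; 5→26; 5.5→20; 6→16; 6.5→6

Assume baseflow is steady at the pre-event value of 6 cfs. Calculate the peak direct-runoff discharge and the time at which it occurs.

Subtracting baseflow gives direct-runoff ordinates: 0.0, 4.0, 30.0, 52.0, 75.0, 101.0, 73.0, 52.0, 38.0, 27.0, 20.0, 14.0, 10.0, 0.0 cfs.
The maximum is 101.0 cfs, occurring at the reading for t = 2.5 h.

Q_p = 101.0 cfs at t = 2.5 h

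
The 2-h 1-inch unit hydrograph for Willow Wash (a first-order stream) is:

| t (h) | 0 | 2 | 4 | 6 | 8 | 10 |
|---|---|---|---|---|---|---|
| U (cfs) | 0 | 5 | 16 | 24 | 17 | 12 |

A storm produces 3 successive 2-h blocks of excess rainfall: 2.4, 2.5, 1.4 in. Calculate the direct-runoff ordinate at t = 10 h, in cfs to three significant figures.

Q ≈ 105 cfs

By discrete convolution, Q_j = Σ (P_i / 1 in) · U_{j−i}.
At t = 10 h (j=5): Q = (2.4/1)·12 + (2.5/1)·17 + (1.4/1)·24 = 105 cfs.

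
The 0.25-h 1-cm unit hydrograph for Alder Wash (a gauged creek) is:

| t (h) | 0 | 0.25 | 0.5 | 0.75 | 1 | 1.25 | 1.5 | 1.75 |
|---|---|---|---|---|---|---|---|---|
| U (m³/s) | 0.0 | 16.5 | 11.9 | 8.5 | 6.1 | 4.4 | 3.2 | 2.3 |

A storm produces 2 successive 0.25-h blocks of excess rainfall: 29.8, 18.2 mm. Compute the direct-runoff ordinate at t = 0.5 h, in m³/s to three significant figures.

By discrete convolution, Q_j = Σ (P_i / 10 mm) · U_{j−i}.
At t = 0.5 h (j=2): Q = (29.8/10)·11.9 + (18.2/10)·16.5 = 65.5 m³/s.

Q ≈ 65.5 m³/s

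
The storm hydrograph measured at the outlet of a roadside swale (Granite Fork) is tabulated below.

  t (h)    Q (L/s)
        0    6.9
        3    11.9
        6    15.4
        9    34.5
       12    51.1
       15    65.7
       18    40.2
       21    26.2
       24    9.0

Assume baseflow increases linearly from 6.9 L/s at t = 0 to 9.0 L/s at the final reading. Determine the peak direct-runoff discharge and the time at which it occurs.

Subtracting baseflow gives direct-runoff ordinates: 0.00, 4.74, 7.97, 26.81, 43.15, 57.49, 31.73, 17.46, 0.00 L/s.
The maximum is 57.49 L/s, occurring at the reading for t = 15 h.

Q_p = 57.49 L/s at t = 15 h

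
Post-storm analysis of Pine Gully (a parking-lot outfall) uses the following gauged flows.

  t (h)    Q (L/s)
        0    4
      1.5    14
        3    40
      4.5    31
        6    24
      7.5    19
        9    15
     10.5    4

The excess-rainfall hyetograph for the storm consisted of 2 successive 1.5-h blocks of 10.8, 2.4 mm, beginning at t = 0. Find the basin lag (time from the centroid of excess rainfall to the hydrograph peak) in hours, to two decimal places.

Centroid of excess rainfall: t_c = Σ P_i·t̄_i / ΣP_i = 1.0227 h (block centres at 0.75, 2.25 h).
Hydrograph peak occurs at t = 3 h, so basin lag t_L = 3 − 1.0227 = 1.98 h.

t_L ≈ 1.98 h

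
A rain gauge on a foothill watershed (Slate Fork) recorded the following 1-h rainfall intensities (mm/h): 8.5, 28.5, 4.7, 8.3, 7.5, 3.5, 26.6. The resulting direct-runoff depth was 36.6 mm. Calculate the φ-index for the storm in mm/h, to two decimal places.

φ ≈ 9.25 mm/h

Only the 2 blocks with intensity above φ contribute runoff: 28.5, 26.6 mm/h.
Σ(I−φ)·Δt = d  ⇒  (28.5+26.6 − 2φ)·1 = 36.6
φ = (55.10 − 36.6/1) / 2 = 9.25 mm/h.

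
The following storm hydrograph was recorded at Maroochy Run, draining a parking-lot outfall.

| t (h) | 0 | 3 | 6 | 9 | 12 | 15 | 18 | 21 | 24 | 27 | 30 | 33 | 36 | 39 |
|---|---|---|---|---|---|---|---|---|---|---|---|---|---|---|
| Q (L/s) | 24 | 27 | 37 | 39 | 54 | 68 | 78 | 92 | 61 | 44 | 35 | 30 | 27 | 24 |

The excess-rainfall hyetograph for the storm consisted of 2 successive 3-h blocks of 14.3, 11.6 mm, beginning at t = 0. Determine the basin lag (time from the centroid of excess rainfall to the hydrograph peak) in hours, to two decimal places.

Centroid of excess rainfall: t_c = Σ P_i·t̄_i / ΣP_i = 2.8436 h (block centres at 1.5, 4.5 h).
Hydrograph peak occurs at t = 21 h, so basin lag t_L = 21 − 2.8436 = 18.16 h.

t_L ≈ 18.16 h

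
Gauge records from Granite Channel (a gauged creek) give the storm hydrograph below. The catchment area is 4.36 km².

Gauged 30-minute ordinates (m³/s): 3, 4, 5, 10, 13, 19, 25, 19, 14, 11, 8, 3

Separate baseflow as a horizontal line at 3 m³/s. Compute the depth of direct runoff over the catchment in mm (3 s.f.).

d ≈ 40.5 mm

Direct runoff: 0.0, 1.0, 2.0, 7.0, 10.0, 16.0, 22.0, 16.0, 11.0, 8.0, 5.0, 0.0 m³/s; ΣQ_DR = 98.00 m³/s.
V = ΣQ_DR · Δt = 98.00 × 1800 s = 1.764 × 10^5 m³.
Over A = 4.36 km², depth = V / A = 40.5 mm.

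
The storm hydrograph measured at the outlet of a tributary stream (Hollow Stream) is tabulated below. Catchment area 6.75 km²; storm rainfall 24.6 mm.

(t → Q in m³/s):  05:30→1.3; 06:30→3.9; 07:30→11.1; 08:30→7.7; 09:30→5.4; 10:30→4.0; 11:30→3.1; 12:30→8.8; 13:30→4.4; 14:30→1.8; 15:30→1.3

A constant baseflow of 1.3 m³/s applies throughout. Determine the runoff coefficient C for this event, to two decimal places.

ΣQ_DR = 38.50 m³/s; V = ΣQ_DR·Δt = 1.386 × 10^5 m³.
Runoff depth d = V / A = 20.53 mm.
C = d / P = 20.53 / 24.6 = 0.83.

C ≈ 0.83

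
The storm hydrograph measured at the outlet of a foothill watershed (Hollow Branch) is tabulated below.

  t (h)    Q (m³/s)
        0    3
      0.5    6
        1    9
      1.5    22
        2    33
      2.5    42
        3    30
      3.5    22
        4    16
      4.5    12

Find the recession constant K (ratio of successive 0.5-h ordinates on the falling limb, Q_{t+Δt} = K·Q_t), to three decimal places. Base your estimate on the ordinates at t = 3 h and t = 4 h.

Using the recession-limb readings at t = 3 h and t = 4 h: Q falls from 30 to 16 m³/s over 2 intervals.
K = (Q₂/Q₁)^(1/2) = (16/30)^(1/2) = 0.730.

K ≈ 0.730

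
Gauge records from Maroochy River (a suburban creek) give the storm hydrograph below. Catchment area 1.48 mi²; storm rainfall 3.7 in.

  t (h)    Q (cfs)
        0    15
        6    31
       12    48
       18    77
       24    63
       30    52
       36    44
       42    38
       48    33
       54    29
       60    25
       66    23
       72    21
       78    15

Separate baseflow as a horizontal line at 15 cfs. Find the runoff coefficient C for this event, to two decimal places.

C ≈ 0.52

ΣQ_DR = 304.0 cfs; V = ΣQ_DR·Δt = 6.566 × 10^6 ft³.
Runoff depth d = V / A = 1.910 in.
C = d / P = 1.910 / 3.7 = 0.52.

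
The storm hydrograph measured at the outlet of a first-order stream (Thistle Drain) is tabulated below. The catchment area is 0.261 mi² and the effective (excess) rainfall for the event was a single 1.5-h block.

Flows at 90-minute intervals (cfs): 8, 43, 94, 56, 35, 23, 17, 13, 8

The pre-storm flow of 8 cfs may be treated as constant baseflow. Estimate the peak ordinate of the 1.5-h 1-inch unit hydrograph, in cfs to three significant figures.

Direct runoff: 0.0, 35.0, 86.0, 48.0, 27.0, 15.0, 9.0, 5.0, 0.0 cfs; ΣQ_DR = 225.0 cfs, peak = 86.0 cfs.
Runoff depth d = ΣQ_DR·Δt / A = 225.0 × 5400 / (0.261 mi²) = 2.004 in.
The 1-inch UH is the DRH scaled by (1 in)/d, so U_p = 86.0 × 1/2.004 = 42.9 cfs.

U_p ≈ 42.9 cfs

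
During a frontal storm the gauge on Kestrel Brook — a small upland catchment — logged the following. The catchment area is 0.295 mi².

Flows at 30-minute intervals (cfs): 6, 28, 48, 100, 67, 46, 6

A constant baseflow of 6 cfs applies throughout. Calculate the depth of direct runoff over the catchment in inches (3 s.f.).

Direct runoff: 0.0, 22.0, 42.0, 94.0, 61.0, 40.0, 0.0 cfs; ΣQ_DR = 259.0 cfs.
V = ΣQ_DR · Δt = 259.0 × 1800 s = 4.662 × 10^5 ft³.
Over A = 0.295 mi², depth = V / A = 0.680 in.

d ≈ 0.680 in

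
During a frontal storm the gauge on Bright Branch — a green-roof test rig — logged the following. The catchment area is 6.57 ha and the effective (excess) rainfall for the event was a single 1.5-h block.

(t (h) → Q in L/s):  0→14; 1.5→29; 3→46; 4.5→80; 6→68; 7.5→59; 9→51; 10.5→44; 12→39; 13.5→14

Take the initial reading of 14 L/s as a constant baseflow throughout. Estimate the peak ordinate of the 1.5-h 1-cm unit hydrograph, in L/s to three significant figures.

Direct runoff: 0.0, 15.0, 32.0, 66.0, 54.0, 45.0, 37.0, 30.0, 25.0, 0.0 L/s; ΣQ_DR = 304.0 L/s, peak = 66.0 L/s.
Runoff depth d = ΣQ_DR·Δt / A = 304.0 × 5400 / (6.57 ha) = 24.99 mm.
The 1-cm UH is the DRH scaled by (10 mm)/d, so U_p = 66.0 × 10/24.99 = 26.4 L/s.

U_p ≈ 26.4 L/s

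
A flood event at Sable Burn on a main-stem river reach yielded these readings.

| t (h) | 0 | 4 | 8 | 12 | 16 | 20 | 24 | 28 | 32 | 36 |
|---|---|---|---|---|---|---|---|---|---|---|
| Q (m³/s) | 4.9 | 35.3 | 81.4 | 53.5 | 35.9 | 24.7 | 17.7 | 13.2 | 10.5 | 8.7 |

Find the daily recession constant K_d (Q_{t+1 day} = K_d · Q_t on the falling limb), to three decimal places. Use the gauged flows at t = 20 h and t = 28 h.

Between t = 20 h and t = 28 h the flow falls from 24.7 to 13.2 m³/s over 2×4 h = 8 h.
Per-interval ratio K = (13.2/24.7)^(1/2) = 0.7310; K_d = K^(24/4) = 0.153.

K_d ≈ 0.153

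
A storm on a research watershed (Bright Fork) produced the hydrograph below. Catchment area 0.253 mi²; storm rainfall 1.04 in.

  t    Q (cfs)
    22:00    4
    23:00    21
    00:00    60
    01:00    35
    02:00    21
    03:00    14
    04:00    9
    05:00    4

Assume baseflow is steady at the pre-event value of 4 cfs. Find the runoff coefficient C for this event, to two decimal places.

ΣQ_DR = 136.0 cfs; V = ΣQ_DR·Δt = 4.896 × 10^5 ft³.
Runoff depth d = V / A = 0.8330 in.
C = d / P = 0.8330 / 1.04 = 0.80.

C ≈ 0.80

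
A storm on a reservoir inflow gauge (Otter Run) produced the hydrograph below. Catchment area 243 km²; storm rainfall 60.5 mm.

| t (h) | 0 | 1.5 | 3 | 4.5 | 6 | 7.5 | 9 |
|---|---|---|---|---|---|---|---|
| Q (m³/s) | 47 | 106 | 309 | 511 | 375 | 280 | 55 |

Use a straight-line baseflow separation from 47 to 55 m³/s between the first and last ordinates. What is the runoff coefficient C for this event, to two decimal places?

C ≈ 0.49

ΣQ_DR = 1326 m³/s; V = ΣQ_DR·Δt = 7.160 × 10^6 m³.
Runoff depth d = V / A = 29.47 mm.
C = d / P = 29.47 / 60.5 = 0.49.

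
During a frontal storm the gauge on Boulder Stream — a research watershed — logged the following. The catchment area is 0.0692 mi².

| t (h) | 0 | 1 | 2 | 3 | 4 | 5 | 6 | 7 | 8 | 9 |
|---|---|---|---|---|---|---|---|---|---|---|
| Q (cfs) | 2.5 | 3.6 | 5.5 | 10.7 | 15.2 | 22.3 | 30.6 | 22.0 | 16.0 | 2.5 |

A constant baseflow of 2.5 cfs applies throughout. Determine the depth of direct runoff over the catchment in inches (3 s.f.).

Direct runoff: 0.0, 1.1, 3.0, 8.2, 12.7, 19.8, 28.1, 19.5, 13.5, 0.0 cfs; ΣQ_DR = 105.9 cfs.
V = ΣQ_DR · Δt = 105.9 × 3600 s = 3.812 × 10^5 ft³.
Over A = 0.0692 mi², depth = V / A = 2.37 in.

d ≈ 2.37 in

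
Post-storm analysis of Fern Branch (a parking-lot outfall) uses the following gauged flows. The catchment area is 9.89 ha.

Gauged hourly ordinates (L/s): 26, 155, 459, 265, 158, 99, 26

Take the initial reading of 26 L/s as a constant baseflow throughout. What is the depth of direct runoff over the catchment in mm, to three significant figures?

d ≈ 36.6 mm

Direct runoff: 0.0, 129.0, 433.0, 239.0, 132.0, 73.0, 0.0 L/s; ΣQ_DR = 1006 L/s.
V = ΣQ_DR · Δt = 1006 × 3600 s = 3.622 × 10^6 L.
Over A = 9.89 ha, depth = V / A = 36.6 mm.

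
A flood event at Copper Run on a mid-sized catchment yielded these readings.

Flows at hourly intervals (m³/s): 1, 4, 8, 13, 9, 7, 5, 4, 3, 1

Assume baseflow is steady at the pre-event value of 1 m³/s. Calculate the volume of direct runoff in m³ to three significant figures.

Direct-runoff ordinates (Q − Q_b): 0.0, 3.0, 7.0, 12.0, 8.0, 6.0, 4.0, 3.0, 2.0, 0.0 m³/s.
ΣQ_DR = 45.00 m³/s.
With Δt = 1 h = 3600 s, V = ΣQ_DR · Δt = 45.00 × 3600 = 1.62 × 10^5 m³.

V ≈ 1.62 × 10^5 m³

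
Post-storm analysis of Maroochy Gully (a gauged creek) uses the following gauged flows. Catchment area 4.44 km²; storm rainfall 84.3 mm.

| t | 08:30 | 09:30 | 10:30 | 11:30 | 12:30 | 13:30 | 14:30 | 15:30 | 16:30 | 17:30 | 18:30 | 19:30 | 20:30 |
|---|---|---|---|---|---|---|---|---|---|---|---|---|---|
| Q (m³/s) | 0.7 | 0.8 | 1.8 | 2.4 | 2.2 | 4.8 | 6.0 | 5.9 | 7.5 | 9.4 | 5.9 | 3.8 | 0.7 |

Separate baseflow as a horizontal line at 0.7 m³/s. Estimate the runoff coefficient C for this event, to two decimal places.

ΣQ_DR = 42.80 m³/s; V = ΣQ_DR·Δt = 1.541 × 10^5 m³.
Runoff depth d = V / A = 34.70 mm.
C = d / P = 34.70 / 84.3 = 0.41.

C ≈ 0.41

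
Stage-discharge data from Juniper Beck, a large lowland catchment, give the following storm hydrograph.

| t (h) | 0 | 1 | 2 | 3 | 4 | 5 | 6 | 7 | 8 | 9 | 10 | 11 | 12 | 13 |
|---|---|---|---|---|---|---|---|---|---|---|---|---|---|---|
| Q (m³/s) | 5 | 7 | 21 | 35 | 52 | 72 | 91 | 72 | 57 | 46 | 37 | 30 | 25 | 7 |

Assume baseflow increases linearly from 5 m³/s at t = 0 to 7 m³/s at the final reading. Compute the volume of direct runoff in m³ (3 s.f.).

Direct-runoff ordinates (Q − Q_b): 0.00, 1.85, 15.69, 29.54, 46.38, 66.23, 85.08, 65.92, 50.77, 39.62, 30.46, 23.31, 18.15, 0.00 m³/s.
ΣQ_DR = 473.0 m³/s.
With Δt = 1 h = 3600 s, V = ΣQ_DR · Δt = 473.0 × 3600 = 1.70 × 10^6 m³.

V ≈ 1.70 × 10^6 m³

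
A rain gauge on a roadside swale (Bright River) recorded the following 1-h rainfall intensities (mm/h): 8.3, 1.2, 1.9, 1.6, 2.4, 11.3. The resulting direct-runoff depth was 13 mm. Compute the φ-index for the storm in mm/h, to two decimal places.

Only the 2 blocks with intensity above φ contribute runoff: 8.3, 11.3 mm/h.
Σ(I−φ)·Δt = d  ⇒  (8.3+11.3 − 2φ)·1 = 13
φ = (19.60 − 13/1) / 2 = 3.30 mm/h.

φ ≈ 3.30 mm/h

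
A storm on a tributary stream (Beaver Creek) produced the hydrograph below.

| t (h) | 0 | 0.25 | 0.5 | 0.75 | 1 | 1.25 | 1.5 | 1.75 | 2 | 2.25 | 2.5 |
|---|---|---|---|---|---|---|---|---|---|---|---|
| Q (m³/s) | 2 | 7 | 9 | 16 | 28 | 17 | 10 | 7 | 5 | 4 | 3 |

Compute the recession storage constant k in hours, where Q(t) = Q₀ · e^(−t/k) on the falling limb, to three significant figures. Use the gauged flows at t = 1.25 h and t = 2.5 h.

k ≈ 0.721 h

On the falling limb, Q drops from 17 to 3 m³/s between t = 1.25 h and t = 2.5 h (Δt = 1.25 h).
k = −Δt / ln(Q₂/Q₁) = −1.25 / ln(3/17) = 0.721 h.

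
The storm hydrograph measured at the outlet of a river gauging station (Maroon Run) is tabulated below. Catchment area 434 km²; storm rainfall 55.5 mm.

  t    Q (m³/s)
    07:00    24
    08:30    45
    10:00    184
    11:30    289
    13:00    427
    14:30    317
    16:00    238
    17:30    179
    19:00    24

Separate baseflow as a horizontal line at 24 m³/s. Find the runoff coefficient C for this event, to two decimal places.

ΣQ_DR = 1511 m³/s; V = ΣQ_DR·Δt = 8.159 × 10^6 m³.
Runoff depth d = V / A = 18.80 mm.
C = d / P = 18.80 / 55.5 = 0.34.

C ≈ 0.34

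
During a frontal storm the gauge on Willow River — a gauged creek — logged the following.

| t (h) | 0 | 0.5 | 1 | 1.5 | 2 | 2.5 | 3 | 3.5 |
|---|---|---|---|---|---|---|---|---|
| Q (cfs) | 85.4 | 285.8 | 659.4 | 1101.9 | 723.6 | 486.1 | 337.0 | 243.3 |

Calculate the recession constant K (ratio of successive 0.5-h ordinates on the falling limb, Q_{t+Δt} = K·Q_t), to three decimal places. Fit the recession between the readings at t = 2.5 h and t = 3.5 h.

K ≈ 0.707

Using the recession-limb readings at t = 2.5 h and t = 3.5 h: Q falls from 486.1 to 243.3 cfs over 2 intervals.
K = (Q₂/Q₁)^(1/2) = (243.3/486.1)^(1/2) = 0.707.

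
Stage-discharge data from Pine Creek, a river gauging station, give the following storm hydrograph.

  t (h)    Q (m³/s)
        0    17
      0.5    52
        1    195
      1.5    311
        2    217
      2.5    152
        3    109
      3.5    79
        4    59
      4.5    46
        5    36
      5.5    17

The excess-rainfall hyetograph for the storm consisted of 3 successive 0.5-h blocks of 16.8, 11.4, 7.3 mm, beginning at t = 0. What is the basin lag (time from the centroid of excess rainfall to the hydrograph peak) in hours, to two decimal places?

t_L ≈ 0.88 h

Centroid of excess rainfall: t_c = Σ P_i·t̄_i / ΣP_i = 0.6162 h (block centres at 0.25, 0.75, 1.25 h).
Hydrograph peak occurs at t = 1.5 h, so basin lag t_L = 1.5 − 0.6162 = 0.88 h.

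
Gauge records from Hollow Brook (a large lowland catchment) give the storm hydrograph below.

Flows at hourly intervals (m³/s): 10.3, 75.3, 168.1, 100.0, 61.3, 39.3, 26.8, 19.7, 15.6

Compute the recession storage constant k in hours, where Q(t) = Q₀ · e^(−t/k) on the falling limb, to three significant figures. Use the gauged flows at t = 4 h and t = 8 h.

k ≈ 2.92 h

On the falling limb, Q drops from 61.3 to 15.6 m³/s between t = 4 h and t = 8 h (Δt = 4 h).
k = −Δt / ln(Q₂/Q₁) = −4 / ln(15.6/61.3) = 2.92 h.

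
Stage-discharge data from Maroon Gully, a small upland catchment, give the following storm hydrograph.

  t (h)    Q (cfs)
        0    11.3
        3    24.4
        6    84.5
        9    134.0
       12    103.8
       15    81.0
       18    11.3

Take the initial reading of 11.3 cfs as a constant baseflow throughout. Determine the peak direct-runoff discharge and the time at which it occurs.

Q_p = 122.7 cfs at t = 9 h

Subtracting baseflow gives direct-runoff ordinates: 0.0, 13.1, 73.2, 122.7, 92.5, 69.7, 0.0 cfs.
The maximum is 122.7 cfs, occurring at the reading for t = 9 h.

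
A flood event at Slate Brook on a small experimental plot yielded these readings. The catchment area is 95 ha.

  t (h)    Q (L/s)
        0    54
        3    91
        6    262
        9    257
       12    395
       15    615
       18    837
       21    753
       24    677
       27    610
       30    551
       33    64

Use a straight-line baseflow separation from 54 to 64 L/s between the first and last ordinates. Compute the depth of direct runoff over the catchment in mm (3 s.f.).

Direct runoff: 0.00, 36.09, 206.18, 200.27, 337.36, 556.45, 777.55, 692.64, 615.73, 547.82, 487.91, 0.00 L/s; ΣQ_DR = 4458 L/s.
V = ΣQ_DR · Δt = 4458 × 10800 s = 4.815 × 10^7 L.
Over A = 95 ha, depth = V / A = 50.7 mm.

d ≈ 50.7 mm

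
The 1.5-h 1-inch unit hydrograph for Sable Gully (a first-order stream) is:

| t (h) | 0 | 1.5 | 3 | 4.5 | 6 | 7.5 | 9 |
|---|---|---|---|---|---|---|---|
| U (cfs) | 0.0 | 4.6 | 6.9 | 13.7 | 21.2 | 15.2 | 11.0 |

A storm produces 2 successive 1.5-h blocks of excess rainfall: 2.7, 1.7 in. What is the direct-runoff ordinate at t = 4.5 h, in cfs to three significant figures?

By discrete convolution, Q_j = Σ (P_i / 1 in) · U_{j−i}.
At t = 4.5 h (j=3): Q = (2.7/1)·13.7 + (1.7/1)·6.9 = 48.7 cfs.

Q ≈ 48.7 cfs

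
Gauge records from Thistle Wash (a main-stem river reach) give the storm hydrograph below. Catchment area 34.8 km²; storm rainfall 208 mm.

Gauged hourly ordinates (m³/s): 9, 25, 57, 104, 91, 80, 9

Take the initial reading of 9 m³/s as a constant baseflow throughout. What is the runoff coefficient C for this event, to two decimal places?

C ≈ 0.16

ΣQ_DR = 312.0 m³/s; V = ΣQ_DR·Δt = 1.123 × 10^6 m³.
Runoff depth d = V / A = 32.28 mm.
C = d / P = 32.28 / 208 = 0.16.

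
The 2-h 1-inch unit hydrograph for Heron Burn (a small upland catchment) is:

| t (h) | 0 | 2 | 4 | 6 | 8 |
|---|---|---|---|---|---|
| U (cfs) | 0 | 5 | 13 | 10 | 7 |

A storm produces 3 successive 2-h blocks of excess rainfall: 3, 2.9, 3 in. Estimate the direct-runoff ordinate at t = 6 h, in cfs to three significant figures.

By discrete convolution, Q_j = Σ (P_i / 1 in) · U_{j−i}.
At t = 6 h (j=3): Q = (3/1)·10 + (2.9/1)·13 + (3/1)·5 = 82.7 cfs.

Q ≈ 82.7 cfs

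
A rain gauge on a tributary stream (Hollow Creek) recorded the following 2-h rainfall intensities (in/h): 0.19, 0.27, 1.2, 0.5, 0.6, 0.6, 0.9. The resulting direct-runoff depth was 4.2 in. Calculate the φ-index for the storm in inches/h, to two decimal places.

φ ≈ 0.34 in/h

Only the 5 blocks with intensity above φ contribute runoff: 1.2, 0.5, 0.6, 0.6, 0.9 in/h.
Σ(I−φ)·Δt = d  ⇒  (1.2+0.5+0.6+0.6+0.9 − 5φ)·2 = 4.2
φ = (3.800 − 4.2/2) / 5 = 0.34 in/h.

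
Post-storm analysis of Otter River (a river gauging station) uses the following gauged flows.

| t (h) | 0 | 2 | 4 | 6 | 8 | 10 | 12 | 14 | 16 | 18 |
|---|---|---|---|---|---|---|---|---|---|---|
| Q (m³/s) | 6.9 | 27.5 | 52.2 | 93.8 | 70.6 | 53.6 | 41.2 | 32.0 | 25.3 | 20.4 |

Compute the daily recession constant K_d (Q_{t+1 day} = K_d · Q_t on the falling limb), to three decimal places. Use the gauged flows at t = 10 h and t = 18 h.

Between t = 10 h and t = 18 h the flow falls from 53.6 to 20.4 m³/s over 4×2 h = 8 h.
Per-interval ratio K = (20.4/53.6)^(1/4) = 0.7854; K_d = K^(24/2) = 0.055.

K_d ≈ 0.055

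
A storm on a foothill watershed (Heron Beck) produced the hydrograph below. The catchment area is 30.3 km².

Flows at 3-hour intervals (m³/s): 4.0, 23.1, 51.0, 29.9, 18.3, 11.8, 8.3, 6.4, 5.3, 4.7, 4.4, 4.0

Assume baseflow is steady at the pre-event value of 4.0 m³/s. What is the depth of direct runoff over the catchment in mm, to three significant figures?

d ≈ 43.9 mm

Direct runoff: 0.0, 19.1, 47.0, 25.9, 14.3, 7.8, 4.3, 2.4, 1.3, 0.7, 0.4, 0.0 m³/s; ΣQ_DR = 123.2 m³/s.
V = ΣQ_DR · Δt = 123.2 × 10800 s = 1.331 × 10^6 m³.
Over A = 30.3 km², depth = V / A = 43.9 mm.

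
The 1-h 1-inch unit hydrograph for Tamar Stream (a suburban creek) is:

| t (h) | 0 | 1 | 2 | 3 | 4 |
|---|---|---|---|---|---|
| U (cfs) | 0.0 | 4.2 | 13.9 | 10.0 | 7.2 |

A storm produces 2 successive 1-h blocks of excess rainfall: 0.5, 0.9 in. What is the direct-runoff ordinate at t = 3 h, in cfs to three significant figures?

Q ≈ 17.5 cfs

By discrete convolution, Q_j = Σ (P_i / 1 in) · U_{j−i}.
At t = 3 h (j=3): Q = (0.5/1)·10.0 + (0.9/1)·13.9 = 17.5 cfs.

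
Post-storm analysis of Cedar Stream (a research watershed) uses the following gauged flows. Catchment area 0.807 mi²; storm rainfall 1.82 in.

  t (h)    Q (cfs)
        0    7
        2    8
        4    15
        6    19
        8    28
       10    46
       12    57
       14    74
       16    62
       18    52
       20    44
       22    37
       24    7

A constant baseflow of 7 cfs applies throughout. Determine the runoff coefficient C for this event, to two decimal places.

ΣQ_DR = 365.0 cfs; V = ΣQ_DR·Δt = 2.628 × 10^6 ft³.
Runoff depth d = V / A = 1.402 in.
C = d / P = 1.402 / 1.82 = 0.77.

C ≈ 0.77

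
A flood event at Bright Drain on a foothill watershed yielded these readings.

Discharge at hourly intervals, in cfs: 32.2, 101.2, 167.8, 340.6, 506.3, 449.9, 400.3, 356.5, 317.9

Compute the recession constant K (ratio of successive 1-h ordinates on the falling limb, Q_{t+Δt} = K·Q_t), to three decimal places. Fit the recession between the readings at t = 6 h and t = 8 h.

K ≈ 0.891

Using the recession-limb readings at t = 6 h and t = 8 h: Q falls from 400.3 to 317.9 cfs over 2 intervals.
K = (Q₂/Q₁)^(1/2) = (317.9/400.3)^(1/2) = 0.891.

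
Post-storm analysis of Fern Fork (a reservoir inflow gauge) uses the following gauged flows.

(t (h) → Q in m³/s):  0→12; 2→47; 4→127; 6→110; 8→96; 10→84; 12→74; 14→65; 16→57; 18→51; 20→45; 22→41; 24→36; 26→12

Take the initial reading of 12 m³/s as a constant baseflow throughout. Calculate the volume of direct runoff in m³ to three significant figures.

V ≈ 4.96 × 10^6 m³

Direct-runoff ordinates (Q − Q_b): 0.0, 35.0, 115.0, 98.0, 84.0, 72.0, 62.0, 53.0, 45.0, 39.0, 33.0, 29.0, 24.0, 0.0 m³/s.
ΣQ_DR = 689.0 m³/s.
With Δt = 2 h = 7200 s, V = ΣQ_DR · Δt = 689.0 × 7200 = 4.96 × 10^6 m³.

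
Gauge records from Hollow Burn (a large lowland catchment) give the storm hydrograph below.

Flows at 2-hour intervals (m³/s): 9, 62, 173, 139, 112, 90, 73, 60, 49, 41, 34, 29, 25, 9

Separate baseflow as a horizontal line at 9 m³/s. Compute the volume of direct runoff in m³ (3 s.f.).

Direct-runoff ordinates (Q − Q_b): 0.0, 53.0, 164.0, 130.0, 103.0, 81.0, 64.0, 51.0, 40.0, 32.0, 25.0, 20.0, 16.0, 0.0 m³/s.
ΣQ_DR = 779.0 m³/s.
With Δt = 2 h = 7200 s, V = ΣQ_DR · Δt = 779.0 × 7200 = 5.61 × 10^6 m³.

V ≈ 5.61 × 10^6 m³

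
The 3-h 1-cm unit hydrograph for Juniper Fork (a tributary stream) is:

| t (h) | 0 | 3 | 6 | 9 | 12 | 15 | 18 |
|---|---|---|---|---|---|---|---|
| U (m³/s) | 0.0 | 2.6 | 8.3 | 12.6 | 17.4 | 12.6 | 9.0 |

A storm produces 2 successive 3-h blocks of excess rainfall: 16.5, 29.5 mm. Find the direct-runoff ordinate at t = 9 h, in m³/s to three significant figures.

Q ≈ 45.3 m³/s

By discrete convolution, Q_j = Σ (P_i / 10 mm) · U_{j−i}.
At t = 9 h (j=3): Q = (16.5/10)·12.6 + (29.5/10)·8.3 = 45.3 m³/s.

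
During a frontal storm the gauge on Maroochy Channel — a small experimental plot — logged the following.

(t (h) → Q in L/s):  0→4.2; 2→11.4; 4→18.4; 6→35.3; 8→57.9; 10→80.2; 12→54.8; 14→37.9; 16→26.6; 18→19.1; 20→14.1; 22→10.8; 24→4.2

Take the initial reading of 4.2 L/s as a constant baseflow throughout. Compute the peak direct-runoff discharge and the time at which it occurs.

Q_p = 76.0 L/s at t = 10 h

Subtracting baseflow gives direct-runoff ordinates: 0.0, 7.2, 14.2, 31.1, 53.7, 76.0, 50.6, 33.7, 22.4, 14.9, 9.9, 6.6, 0.0 L/s.
The maximum is 76.0 L/s, occurring at the reading for t = 10 h.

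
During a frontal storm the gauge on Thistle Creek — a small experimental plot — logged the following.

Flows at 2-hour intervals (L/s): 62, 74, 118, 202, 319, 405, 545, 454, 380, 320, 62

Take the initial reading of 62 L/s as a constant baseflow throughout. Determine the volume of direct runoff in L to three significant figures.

Direct-runoff ordinates (Q − Q_b): 0.0, 12.0, 56.0, 140.0, 257.0, 343.0, 483.0, 392.0, 318.0, 258.0, 0.0 L/s.
ΣQ_DR = 2259 L/s.
With Δt = 2 h = 7200 s, V = ΣQ_DR · Δt = 2259 × 7200 = 1.63 × 10^7 L.

V ≈ 1.63 × 10^7 L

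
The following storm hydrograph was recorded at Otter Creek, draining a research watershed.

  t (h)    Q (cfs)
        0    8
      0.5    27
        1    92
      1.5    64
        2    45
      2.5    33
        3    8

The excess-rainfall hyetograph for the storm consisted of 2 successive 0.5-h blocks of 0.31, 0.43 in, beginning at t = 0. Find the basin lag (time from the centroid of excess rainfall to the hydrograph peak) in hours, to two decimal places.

Centroid of excess rainfall: t_c = Σ P_i·t̄_i / ΣP_i = 0.5405 h (block centres at 0.25, 0.75 h).
Hydrograph peak occurs at t = 1 h, so basin lag t_L = 1 − 0.5405 = 0.46 h.

t_L ≈ 0.46 h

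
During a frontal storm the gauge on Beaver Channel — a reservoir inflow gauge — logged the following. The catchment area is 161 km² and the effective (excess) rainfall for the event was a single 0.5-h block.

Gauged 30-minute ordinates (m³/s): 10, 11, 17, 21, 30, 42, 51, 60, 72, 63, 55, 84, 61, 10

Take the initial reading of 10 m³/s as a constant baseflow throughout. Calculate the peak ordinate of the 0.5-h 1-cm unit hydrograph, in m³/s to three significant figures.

Direct runoff: 0.0, 1.0, 7.0, 11.0, 20.0, 32.0, 41.0, 50.0, 62.0, 53.0, 45.0, 74.0, 51.0, 0.0 m³/s; ΣQ_DR = 447.0 m³/s, peak = 74.0 m³/s.
Runoff depth d = ΣQ_DR·Δt / A = 447.0 × 1800 / (161 km²) = 4.998 mm.
The 1-cm UH is the DRH scaled by (10 mm)/d, so U_p = 74.0 × 10/4.998 = 148 m³/s.

U_p ≈ 148 m³/s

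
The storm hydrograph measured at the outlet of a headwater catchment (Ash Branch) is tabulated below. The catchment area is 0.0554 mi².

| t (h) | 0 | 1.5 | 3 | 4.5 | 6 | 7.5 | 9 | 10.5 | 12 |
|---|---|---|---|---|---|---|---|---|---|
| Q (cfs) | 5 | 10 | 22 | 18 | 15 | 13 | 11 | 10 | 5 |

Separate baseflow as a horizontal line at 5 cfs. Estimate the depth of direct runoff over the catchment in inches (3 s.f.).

d ≈ 2.69 in

Direct runoff: 0.0, 5.0, 17.0, 13.0, 10.0, 8.0, 6.0, 5.0, 0.0 cfs; ΣQ_DR = 64.00 cfs.
V = ΣQ_DR · Δt = 64.00 × 5400 s = 3.456 × 10^5 ft³.
Over A = 0.0554 mi², depth = V / A = 2.69 in.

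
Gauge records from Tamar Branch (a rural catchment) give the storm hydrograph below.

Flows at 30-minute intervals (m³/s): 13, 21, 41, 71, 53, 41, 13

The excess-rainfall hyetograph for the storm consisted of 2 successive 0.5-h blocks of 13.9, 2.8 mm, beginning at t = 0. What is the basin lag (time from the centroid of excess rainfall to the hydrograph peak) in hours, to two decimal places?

Centroid of excess rainfall: t_c = Σ P_i·t̄_i / ΣP_i = 0.3338 h (block centres at 0.25, 0.75 h).
Hydrograph peak occurs at t = 1.5 h, so basin lag t_L = 1.5 − 0.3338 = 1.17 h.

t_L ≈ 1.17 h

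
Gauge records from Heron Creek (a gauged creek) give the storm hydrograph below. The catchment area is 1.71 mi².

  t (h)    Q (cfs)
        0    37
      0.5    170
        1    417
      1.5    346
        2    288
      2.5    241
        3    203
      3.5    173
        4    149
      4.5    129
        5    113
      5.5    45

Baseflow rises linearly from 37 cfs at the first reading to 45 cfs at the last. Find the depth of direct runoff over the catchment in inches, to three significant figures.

Direct runoff: 0.00, 132.27, 378.55, 306.82, 248.09, 200.36, 161.64, 130.91, 106.18, 85.45, 68.73, 0.00 cfs; ΣQ_DR = 1819 cfs.
V = ΣQ_DR · Δt = 1819 × 1800 s = 3.274 × 10^6 ft³.
Over A = 1.71 mi², depth = V / A = 0.824 in.

d ≈ 0.824 in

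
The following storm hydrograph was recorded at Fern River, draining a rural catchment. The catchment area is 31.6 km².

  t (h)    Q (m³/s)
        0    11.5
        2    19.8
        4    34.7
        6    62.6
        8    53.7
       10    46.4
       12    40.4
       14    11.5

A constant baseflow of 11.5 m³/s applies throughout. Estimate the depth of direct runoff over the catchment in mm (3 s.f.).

d ≈ 43.0 mm

Direct runoff: 0.0, 8.3, 23.2, 51.1, 42.2, 34.9, 28.9, 0.0 m³/s; ΣQ_DR = 188.6 m³/s.
V = ΣQ_DR · Δt = 188.6 × 7200 s = 1.358 × 10^6 m³.
Over A = 31.6 km², depth = V / A = 43.0 mm.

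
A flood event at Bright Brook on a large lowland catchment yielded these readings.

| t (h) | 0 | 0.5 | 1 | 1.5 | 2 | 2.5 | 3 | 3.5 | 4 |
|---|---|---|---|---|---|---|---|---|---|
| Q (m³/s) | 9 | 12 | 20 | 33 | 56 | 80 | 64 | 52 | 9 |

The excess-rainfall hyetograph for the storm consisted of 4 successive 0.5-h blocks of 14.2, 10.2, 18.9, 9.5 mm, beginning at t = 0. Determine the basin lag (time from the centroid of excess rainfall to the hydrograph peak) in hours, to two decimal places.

Centroid of excess rainfall: t_c = Σ P_i·t̄_i / ΣP_i = 0.9744 h (block centres at 0.25, 0.75, 1.25, 1.75 h).
Hydrograph peak occurs at t = 2.5 h, so basin lag t_L = 2.5 − 0.9744 = 1.53 h.

t_L ≈ 1.53 h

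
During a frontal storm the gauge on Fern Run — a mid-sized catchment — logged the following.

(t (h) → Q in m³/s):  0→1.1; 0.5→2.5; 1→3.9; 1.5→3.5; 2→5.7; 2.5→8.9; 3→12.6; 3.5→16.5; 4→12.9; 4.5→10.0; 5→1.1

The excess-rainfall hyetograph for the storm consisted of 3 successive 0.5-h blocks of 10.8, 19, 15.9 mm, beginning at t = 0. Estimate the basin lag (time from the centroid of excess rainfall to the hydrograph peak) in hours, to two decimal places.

Centroid of excess rainfall: t_c = Σ P_i·t̄_i / ΣP_i = 0.8058 h (block centres at 0.25, 0.75, 1.25 h).
Hydrograph peak occurs at t = 3.5 h, so basin lag t_L = 3.5 − 0.8058 = 2.69 h.

t_L ≈ 2.69 h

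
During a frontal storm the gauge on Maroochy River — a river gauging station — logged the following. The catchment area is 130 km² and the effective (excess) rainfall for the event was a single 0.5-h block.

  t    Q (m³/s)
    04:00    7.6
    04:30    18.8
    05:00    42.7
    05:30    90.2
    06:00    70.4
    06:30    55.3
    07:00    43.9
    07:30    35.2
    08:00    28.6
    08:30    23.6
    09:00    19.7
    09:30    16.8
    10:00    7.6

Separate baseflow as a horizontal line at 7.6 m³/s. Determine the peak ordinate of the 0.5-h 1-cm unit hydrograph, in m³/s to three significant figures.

Direct runoff: 0.0, 11.2, 35.1, 82.6, 62.8, 47.7, 36.3, 27.6, 21.0, 16.0, 12.1, 9.2, 0.0 m³/s; ΣQ_DR = 361.6 m³/s, peak = 82.6 m³/s.
Runoff depth d = ΣQ_DR·Δt / A = 361.6 × 1800 / (130 km²) = 5.007 mm.
The 1-cm UH is the DRH scaled by (10 mm)/d, so U_p = 82.6 × 10/5.007 = 165 m³/s.

U_p ≈ 165 m³/s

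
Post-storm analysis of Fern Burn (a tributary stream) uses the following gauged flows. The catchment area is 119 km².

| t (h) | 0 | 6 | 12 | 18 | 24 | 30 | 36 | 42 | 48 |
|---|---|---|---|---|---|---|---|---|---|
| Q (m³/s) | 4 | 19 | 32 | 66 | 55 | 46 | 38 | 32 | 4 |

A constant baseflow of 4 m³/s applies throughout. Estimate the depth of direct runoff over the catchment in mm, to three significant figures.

d ≈ 47.2 mm

Direct runoff: 0.0, 15.0, 28.0, 62.0, 51.0, 42.0, 34.0, 28.0, 0.0 m³/s; ΣQ_DR = 260.0 m³/s.
V = ΣQ_DR · Δt = 260.0 × 21600 s = 5.616 × 10^6 m³.
Over A = 119 km², depth = V / A = 47.2 mm.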